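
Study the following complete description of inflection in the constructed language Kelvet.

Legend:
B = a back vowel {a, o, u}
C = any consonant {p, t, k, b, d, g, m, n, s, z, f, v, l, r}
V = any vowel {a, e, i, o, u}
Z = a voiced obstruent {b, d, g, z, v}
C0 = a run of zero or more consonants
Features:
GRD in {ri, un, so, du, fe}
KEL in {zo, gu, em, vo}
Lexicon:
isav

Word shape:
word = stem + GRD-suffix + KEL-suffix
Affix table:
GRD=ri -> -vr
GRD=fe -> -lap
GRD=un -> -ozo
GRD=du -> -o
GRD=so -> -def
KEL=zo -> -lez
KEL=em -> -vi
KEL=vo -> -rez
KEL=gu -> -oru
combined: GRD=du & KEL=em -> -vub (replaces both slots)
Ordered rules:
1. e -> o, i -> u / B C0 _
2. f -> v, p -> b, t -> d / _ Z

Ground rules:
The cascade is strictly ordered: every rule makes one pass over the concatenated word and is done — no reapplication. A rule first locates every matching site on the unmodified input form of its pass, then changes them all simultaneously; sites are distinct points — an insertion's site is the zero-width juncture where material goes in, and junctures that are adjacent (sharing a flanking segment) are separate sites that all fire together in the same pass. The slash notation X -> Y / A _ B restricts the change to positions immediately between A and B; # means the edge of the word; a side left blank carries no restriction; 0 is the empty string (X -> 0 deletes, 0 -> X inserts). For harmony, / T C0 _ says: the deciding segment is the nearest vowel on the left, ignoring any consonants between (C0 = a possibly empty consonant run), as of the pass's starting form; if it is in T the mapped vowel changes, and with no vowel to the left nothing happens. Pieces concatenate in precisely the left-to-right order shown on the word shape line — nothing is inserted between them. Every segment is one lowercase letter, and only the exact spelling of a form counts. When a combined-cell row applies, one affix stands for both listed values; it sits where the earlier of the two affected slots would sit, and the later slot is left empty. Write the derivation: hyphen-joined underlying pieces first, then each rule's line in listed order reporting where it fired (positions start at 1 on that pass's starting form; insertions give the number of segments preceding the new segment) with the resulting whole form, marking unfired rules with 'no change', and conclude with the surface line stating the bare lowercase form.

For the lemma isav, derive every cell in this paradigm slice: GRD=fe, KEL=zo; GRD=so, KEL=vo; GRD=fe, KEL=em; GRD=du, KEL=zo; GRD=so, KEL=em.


cell GRD=fe, KEL=zo:
underlying: isav-lap-lez
1. e -> o, i -> u / B C0 _: fires at position(s) 9: isavlaploz
2. f -> v, p -> b, t -> d / _ Z: no change
surface: isavlaploz

cell GRD=so, KEL=vo:
underlying: isav-def-rez
1. e -> o, i -> u / B C0 _: fires at position(s) 6: isavdofrez
2. f -> v, p -> b, t -> d / _ Z: no change
surface: isavdofrez

cell GRD=fe, KEL=em:
underlying: isav-lap-vi
1. e -> o, i -> u / B C0 _: fires at position(s) 9: isavlapvu
2. f -> v, p -> b, t -> d / _ Z: fires at position(s) 7: isavlabvu
surface: isavlabvu

cell GRD=du, KEL=zo:
underlying: isav-o-lez
1. e -> o, i -> u / B C0 _: fires at position(s) 7: isavoloz
2. f -> v, p -> b, t -> d / _ Z: no change
surface: isavoloz

cell GRD=so, KEL=em:
underlying: isav-def-vi
1. e -> o, i -> u / B C0 _: fires at position(s) 6: isavdofvi
2. f -> v, p -> b, t -> d / _ Z: fires at position(s) 7: isavdovvi
surface: isavdovvi


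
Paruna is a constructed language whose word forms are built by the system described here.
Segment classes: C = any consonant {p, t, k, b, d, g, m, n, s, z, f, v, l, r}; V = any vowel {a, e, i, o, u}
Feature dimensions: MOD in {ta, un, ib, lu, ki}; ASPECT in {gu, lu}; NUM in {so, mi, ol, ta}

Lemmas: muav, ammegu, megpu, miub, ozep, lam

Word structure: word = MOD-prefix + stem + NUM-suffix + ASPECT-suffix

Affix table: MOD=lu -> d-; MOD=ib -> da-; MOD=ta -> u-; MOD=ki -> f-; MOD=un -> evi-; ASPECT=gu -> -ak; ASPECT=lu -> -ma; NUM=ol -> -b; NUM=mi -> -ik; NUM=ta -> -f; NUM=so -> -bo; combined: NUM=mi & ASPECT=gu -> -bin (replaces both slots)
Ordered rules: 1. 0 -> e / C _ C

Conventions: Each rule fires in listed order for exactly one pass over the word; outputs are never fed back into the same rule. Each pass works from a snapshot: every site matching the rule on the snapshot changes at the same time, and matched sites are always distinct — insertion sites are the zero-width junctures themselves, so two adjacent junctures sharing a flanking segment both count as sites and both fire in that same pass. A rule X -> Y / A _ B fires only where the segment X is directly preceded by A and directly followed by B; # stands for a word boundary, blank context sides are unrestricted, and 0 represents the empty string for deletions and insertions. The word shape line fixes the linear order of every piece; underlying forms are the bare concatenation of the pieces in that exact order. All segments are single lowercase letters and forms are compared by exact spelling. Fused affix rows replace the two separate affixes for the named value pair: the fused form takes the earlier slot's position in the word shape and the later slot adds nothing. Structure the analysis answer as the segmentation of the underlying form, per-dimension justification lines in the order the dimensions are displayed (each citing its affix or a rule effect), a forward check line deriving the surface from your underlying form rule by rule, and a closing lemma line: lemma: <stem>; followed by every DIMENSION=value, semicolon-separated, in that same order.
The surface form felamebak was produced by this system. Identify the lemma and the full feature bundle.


underlying: f-lam-b-ak
MOD=ki - signalled by the affix f-
ASPECT=gu - signalled by the affix -ak
NUM=ol - signalled by the affix -b
check: flambak -> felamebak
lemma: lam; MOD=ki; ASPECT=gu; NUM=ol


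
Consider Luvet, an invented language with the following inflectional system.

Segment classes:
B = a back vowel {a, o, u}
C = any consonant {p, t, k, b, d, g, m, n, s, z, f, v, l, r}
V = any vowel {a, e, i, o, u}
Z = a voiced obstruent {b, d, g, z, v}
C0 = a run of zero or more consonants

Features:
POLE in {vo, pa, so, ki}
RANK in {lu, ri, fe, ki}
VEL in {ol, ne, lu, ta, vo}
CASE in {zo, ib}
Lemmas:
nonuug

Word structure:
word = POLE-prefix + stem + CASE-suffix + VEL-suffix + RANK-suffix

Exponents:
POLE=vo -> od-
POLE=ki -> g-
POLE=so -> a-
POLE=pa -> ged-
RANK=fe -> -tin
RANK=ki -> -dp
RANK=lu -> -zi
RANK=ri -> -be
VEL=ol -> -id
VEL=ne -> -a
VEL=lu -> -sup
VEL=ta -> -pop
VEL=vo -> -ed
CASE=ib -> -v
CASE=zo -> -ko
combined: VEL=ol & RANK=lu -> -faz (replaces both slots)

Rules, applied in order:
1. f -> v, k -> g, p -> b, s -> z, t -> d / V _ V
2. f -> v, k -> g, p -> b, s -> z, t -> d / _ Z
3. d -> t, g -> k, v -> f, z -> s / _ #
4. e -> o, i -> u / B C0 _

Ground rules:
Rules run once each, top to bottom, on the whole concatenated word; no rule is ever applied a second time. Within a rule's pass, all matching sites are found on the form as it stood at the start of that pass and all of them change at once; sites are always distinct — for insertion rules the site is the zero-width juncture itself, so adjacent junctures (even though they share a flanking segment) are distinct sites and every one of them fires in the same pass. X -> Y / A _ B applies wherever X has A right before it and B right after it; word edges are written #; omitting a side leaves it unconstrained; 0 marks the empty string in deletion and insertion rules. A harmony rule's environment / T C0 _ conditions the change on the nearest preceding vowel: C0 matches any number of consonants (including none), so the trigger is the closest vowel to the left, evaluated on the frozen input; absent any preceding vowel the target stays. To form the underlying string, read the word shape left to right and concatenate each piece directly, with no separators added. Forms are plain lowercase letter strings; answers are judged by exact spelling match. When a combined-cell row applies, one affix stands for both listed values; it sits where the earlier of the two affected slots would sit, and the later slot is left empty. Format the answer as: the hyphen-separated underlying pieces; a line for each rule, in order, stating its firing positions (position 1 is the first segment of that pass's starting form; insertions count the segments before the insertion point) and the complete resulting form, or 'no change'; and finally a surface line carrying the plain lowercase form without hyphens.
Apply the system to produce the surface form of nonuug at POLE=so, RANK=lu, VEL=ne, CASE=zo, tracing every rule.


underlying: a-nonuug-ko-a-zi
1. f -> v, k -> g, p -> b, s -> z, t -> d / V _ V: no change
2. f -> v, k -> g, p -> b, s -> z, t -> d / _ Z: no change
3. d -> t, g -> k, v -> f, z -> s / _ #: no change
4. e -> o, i -> u / B C0 _: fires at position(s) 12: anonuugkoazu
surface: anonuugkoazu


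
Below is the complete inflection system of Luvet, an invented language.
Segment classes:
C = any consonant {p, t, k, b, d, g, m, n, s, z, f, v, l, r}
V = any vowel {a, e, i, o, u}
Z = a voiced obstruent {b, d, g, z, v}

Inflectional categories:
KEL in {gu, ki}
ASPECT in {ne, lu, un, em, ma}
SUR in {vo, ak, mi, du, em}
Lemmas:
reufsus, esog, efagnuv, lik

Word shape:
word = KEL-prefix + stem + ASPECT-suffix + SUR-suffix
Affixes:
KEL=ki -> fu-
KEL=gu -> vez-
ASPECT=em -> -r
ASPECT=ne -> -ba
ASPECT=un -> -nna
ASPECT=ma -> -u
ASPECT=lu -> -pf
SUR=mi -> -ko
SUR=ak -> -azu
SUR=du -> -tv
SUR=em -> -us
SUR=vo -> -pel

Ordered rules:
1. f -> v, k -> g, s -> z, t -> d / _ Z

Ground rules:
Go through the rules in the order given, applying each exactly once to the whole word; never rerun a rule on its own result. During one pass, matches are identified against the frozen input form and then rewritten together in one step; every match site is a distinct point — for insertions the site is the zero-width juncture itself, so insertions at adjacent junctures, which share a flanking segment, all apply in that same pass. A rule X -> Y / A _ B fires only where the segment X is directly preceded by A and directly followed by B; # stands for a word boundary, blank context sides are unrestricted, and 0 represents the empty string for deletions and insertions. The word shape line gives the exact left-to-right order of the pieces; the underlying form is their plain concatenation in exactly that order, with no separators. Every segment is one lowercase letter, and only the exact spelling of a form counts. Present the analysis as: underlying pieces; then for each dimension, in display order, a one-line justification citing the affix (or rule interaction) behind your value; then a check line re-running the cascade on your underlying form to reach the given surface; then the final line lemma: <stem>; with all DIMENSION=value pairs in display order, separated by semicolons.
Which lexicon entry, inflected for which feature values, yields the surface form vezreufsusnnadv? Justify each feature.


underlying: vez-reufsus-nna-tv
KEL=gu - signalled by the affix vez-
ASPECT=un - signalled by the affix -nna
SUR=du - signalled by the affix -tv
check: vezreufsusnnatv -> vezreufsusnnadv
lemma: reufsus; KEL=gu; ASPECT=un; SUR=du


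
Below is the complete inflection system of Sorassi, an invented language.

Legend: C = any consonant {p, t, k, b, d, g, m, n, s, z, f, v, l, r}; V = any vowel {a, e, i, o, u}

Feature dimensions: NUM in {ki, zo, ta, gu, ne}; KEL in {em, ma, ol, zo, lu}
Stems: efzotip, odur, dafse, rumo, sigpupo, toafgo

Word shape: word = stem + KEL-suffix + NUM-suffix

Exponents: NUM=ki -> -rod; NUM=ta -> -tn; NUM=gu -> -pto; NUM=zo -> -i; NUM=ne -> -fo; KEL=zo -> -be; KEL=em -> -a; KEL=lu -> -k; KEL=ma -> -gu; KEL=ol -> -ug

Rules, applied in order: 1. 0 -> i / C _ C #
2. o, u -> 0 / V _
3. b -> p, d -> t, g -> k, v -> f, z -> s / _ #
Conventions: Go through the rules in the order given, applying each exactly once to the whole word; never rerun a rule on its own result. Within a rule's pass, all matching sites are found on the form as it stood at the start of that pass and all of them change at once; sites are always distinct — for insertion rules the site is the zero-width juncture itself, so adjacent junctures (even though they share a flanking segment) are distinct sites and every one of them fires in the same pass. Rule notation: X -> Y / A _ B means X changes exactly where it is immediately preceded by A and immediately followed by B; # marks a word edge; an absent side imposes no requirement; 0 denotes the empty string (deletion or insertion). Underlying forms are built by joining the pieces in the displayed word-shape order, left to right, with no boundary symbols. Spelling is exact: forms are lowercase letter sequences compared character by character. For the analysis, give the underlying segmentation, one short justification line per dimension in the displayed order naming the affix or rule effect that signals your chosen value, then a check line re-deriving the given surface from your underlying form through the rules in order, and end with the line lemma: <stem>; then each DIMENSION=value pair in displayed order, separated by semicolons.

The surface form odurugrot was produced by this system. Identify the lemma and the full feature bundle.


underlying: odur-ug-rod
NUM=ki - signalled by the affix -rod
KEL=ol - signalled by the affix -ug
check: odurugrod -> odurugrod -> odurugrod -> odurugrot
lemma: odur; NUM=ki; KEL=ol


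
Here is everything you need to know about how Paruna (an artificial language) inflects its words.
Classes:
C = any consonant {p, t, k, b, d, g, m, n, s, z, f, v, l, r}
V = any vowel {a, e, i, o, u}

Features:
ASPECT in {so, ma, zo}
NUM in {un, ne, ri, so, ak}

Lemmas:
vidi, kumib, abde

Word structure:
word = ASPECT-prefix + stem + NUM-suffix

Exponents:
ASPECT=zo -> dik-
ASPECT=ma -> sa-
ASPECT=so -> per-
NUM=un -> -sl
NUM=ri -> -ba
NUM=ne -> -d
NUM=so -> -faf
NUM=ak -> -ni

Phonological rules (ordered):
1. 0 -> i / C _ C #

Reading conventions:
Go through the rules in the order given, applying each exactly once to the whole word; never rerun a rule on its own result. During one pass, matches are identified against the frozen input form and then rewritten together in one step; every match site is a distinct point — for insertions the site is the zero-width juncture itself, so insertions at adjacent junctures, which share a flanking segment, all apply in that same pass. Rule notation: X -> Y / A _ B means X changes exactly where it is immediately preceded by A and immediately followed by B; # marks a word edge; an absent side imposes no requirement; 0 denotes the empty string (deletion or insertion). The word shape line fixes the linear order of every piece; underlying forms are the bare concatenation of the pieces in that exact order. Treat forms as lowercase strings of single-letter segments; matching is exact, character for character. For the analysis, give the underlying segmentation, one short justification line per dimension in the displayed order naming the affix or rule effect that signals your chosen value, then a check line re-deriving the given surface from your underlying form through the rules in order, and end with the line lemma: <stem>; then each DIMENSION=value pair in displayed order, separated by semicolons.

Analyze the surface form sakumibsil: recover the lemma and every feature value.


underlying: sa-kumib-sl
ASPECT=ma - signalled by the affix sa-
NUM=un - signalled by the affix -sl
check: sakumibsl -> sakumibsil
lemma: kumib; ASPECT=ma; NUM=un


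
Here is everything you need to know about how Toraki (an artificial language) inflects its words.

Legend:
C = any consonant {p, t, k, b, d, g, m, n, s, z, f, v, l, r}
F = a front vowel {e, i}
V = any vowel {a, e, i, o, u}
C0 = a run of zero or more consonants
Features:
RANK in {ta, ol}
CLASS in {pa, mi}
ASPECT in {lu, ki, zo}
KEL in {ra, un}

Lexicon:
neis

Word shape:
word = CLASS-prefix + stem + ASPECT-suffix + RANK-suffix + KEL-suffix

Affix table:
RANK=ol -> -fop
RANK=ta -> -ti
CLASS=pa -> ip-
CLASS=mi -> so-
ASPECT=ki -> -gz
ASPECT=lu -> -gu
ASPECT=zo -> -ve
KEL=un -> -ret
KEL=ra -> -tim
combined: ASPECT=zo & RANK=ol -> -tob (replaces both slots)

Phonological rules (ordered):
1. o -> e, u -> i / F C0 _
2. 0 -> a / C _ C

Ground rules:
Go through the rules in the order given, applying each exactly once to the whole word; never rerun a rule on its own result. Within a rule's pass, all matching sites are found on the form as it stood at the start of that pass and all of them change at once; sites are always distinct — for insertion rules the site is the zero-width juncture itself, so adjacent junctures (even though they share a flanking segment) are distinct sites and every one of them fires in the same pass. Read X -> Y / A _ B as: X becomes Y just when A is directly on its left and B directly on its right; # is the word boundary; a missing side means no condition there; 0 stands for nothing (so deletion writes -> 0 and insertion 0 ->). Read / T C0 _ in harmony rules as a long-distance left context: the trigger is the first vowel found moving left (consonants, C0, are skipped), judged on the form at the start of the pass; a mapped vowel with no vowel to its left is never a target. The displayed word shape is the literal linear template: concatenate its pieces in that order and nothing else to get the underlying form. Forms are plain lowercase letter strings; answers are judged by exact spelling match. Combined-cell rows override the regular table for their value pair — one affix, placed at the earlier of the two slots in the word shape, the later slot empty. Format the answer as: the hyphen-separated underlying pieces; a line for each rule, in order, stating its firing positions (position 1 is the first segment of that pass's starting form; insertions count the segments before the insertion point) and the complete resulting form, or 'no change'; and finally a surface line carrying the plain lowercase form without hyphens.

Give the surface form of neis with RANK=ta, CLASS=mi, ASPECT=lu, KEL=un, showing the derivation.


underlying: so-neis-gu-ti-ret
1. o -> e, u -> i / F C0 _: fires at position(s) 8: soneisgitiret
2. 0 -> a / C _ C: inserts after position(s) 6: soneisagitiret
surface: soneisagitiret


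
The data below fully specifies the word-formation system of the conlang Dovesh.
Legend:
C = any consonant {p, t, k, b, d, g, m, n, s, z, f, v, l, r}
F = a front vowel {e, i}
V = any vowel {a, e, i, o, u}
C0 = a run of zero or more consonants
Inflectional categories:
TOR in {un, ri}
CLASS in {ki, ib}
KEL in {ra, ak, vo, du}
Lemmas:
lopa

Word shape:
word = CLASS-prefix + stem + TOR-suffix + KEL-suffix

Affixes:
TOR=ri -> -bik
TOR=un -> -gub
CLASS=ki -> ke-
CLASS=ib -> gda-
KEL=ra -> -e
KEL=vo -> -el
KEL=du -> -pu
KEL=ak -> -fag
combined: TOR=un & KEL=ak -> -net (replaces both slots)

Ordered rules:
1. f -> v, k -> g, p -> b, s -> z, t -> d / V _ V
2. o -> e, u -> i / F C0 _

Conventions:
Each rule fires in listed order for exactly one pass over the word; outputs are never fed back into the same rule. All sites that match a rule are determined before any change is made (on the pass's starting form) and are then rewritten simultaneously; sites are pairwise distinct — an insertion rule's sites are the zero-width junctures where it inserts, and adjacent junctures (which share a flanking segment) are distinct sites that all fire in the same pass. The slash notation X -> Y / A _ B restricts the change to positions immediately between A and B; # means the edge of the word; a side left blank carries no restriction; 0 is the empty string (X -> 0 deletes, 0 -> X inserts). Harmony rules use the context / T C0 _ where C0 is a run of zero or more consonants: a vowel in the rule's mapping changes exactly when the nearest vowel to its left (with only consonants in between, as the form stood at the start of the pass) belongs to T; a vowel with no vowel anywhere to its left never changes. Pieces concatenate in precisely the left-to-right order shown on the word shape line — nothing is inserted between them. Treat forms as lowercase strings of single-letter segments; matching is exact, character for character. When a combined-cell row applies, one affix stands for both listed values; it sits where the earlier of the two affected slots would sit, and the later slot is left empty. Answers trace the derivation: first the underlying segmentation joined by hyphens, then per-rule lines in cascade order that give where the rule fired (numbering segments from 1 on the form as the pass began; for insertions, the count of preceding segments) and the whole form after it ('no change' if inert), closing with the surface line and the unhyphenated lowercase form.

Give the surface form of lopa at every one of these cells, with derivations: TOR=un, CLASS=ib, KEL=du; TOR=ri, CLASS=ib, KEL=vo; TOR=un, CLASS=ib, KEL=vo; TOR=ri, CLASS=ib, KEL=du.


cell TOR=un, CLASS=ib, KEL=du:
underlying: gda-lopa-gub-pu
1. f -> v, k -> g, p -> b, s -> z, t -> d / V _ V: fires at position(s) 6: gdalobagubpu
2. o -> e, u -> i / F C0 _: no change
surface: gdalobagubpu

cell TOR=ri, CLASS=ib, KEL=vo:
underlying: gda-lopa-bik-el
1. f -> v, k -> g, p -> b, s -> z, t -> d / V _ V: fires at position(s) 6, 10: gdalobabigel
2. o -> e, u -> i / F C0 _: no change
surface: gdalobabigel

cell TOR=un, CLASS=ib, KEL=vo:
underlying: gda-lopa-gub-el
1. f -> v, k -> g, p -> b, s -> z, t -> d / V _ V: fires at position(s) 6: gdalobagubel
2. o -> e, u -> i / F C0 _: no change
surface: gdalobagubel

cell TOR=ri, CLASS=ib, KEL=du:
underlying: gda-lopa-bik-pu
1. f -> v, k -> g, p -> b, s -> z, t -> d / V _ V: fires at position(s) 6: gdalobabikpu
2. o -> e, u -> i / F C0 _: fires at position(s) 12: gdalobabikpi
surface: gdalobabikpi


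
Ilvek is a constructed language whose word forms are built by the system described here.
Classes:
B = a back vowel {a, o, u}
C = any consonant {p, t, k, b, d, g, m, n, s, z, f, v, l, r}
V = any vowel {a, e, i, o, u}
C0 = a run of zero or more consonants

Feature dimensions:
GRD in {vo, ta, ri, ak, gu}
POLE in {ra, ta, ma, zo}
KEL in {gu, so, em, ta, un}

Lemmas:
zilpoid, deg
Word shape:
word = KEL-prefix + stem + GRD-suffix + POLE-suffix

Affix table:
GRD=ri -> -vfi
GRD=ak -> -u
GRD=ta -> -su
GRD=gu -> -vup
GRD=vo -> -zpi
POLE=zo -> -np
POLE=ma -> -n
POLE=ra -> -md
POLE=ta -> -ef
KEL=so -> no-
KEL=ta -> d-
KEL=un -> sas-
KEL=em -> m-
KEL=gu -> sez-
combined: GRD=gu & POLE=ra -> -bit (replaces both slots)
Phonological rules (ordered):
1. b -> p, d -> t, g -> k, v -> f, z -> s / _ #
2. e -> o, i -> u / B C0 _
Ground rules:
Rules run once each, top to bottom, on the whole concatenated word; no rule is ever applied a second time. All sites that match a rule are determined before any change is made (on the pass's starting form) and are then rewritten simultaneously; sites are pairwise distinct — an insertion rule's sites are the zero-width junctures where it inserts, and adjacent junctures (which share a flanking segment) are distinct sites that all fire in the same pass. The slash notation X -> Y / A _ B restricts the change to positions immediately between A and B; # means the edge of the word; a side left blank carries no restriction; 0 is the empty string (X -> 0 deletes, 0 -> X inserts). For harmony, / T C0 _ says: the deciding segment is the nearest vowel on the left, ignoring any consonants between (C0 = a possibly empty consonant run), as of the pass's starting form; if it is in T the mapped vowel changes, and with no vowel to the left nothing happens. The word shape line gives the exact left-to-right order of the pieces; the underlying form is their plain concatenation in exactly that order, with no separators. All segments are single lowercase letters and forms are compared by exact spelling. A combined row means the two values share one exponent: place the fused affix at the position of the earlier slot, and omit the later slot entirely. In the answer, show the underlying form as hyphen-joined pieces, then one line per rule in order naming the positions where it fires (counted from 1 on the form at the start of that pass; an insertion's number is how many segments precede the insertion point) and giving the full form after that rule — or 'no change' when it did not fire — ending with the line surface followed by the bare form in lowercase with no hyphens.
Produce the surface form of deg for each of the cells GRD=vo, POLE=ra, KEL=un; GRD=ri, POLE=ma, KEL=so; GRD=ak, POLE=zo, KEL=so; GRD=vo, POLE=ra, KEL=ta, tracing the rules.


cell GRD=vo, POLE=ra, KEL=un:
underlying: sas-deg-zpi-md
1. b -> p, d -> t, g -> k, v -> f, z -> s / _ #: fires at position(s) 11: sasdegzpimt
2. e -> o, i -> u / B C0 _: fires at position(s) 5: sasdogzpimt
surface: sasdogzpimt

cell GRD=ri, POLE=ma, KEL=so:
underlying: no-deg-vfi-n
1. b -> p, d -> t, g -> k, v -> f, z -> s / _ #: no change
2. e -> o, i -> u / B C0 _: fires at position(s) 4: nodogvfin
surface: nodogvfin

cell GRD=ak, POLE=zo, KEL=so:
underlying: no-deg-u-np
1. b -> p, d -> t, g -> k, v -> f, z -> s / _ #: no change
2. e -> o, i -> u / B C0 _: fires at position(s) 4: nodogunp
surface: nodogunp

cell GRD=vo, POLE=ra, KEL=ta:
underlying: d-deg-zpi-md
1. b -> p, d -> t, g -> k, v -> f, z -> s / _ #: fires at position(s) 9: ddegzpimt
2. e -> o, i -> u / B C0 _: no change
surface: ddegzpimt


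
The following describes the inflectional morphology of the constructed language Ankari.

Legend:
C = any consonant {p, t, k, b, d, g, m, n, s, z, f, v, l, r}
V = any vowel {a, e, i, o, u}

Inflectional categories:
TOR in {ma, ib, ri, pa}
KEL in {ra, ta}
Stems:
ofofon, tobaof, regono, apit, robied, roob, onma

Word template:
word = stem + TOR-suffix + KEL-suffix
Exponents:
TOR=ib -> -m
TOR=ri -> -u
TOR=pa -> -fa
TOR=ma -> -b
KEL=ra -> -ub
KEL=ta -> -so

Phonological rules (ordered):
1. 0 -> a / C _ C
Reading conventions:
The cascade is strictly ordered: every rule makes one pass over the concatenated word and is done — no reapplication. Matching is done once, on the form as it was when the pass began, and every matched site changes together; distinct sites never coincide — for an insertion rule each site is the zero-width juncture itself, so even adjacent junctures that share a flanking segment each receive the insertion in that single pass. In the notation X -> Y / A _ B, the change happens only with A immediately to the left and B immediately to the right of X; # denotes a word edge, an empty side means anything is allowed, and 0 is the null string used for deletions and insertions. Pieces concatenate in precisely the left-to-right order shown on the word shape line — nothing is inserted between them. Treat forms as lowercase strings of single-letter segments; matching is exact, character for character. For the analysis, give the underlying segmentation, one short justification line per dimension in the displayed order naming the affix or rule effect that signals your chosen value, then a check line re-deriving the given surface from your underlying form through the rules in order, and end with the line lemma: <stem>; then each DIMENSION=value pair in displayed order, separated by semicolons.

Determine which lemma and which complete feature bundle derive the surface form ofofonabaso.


underlying: ofofon-b-so
TOR=ma - signalled by the affix -b
KEL=ta - signalled by the affix -so
check: ofofonbso -> ofofonabaso
lemma: ofofon; TOR=ma; KEL=ta


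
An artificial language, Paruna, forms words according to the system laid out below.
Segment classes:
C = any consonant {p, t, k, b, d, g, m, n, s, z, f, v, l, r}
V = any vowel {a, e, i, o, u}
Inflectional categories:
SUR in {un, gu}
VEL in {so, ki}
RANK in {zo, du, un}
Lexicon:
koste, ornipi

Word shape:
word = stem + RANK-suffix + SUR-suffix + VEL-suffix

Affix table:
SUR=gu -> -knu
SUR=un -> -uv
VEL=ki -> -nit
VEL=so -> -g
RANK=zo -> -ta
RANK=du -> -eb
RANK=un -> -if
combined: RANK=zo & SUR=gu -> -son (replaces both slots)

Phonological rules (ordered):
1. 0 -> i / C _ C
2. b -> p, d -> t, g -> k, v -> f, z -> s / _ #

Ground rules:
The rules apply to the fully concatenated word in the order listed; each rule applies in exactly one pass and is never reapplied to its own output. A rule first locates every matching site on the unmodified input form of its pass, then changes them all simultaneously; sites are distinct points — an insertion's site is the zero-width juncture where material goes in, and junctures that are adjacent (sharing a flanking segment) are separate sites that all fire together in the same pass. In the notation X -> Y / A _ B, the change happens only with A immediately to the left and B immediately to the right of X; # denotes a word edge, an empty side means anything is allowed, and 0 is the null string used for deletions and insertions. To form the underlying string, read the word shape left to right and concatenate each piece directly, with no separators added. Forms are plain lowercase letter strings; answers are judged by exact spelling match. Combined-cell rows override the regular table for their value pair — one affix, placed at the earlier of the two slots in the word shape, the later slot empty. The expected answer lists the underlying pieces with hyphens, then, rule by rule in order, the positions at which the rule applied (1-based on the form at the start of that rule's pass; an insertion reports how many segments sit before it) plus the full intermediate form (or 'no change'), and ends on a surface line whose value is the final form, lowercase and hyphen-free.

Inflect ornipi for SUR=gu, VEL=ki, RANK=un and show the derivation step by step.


underlying: ornipi-if-knu-nit
1. 0 -> i / C _ C: inserts after position(s) 2, 8, 9: orinipiifikinunit
2. b -> p, d -> t, g -> k, v -> f, z -> s / _ #: no change
surface: orinipiifikinunit


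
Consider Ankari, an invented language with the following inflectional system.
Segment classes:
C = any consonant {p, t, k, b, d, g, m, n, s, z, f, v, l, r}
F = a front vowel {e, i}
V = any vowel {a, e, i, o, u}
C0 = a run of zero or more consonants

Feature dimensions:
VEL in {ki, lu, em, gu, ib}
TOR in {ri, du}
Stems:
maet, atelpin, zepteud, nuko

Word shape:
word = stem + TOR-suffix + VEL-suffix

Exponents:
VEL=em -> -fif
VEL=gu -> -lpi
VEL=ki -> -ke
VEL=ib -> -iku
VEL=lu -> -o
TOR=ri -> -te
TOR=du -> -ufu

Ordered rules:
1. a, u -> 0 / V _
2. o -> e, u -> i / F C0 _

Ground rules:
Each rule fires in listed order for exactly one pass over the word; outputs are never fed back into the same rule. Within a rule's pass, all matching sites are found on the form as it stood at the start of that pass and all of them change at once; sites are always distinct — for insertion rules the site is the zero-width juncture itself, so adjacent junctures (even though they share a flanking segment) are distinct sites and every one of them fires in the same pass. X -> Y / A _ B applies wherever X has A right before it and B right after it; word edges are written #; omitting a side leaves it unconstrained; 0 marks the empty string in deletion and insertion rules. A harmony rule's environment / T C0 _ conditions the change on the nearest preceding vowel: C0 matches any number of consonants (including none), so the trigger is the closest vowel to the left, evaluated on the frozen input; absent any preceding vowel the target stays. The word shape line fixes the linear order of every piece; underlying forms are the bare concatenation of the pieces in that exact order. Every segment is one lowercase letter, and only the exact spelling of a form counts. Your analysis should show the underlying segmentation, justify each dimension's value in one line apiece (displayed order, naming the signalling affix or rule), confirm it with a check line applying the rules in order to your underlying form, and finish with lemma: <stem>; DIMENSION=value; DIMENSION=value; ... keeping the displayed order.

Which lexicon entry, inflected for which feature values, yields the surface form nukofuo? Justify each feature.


underlying: nuko-ufu-o
VEL=lu - signalled by the affix -o
TOR=du - signalled by the affix -ufu
check: nukoufuo -> nukofuo -> nukofuo
lemma: nuko; VEL=lu; TOR=du


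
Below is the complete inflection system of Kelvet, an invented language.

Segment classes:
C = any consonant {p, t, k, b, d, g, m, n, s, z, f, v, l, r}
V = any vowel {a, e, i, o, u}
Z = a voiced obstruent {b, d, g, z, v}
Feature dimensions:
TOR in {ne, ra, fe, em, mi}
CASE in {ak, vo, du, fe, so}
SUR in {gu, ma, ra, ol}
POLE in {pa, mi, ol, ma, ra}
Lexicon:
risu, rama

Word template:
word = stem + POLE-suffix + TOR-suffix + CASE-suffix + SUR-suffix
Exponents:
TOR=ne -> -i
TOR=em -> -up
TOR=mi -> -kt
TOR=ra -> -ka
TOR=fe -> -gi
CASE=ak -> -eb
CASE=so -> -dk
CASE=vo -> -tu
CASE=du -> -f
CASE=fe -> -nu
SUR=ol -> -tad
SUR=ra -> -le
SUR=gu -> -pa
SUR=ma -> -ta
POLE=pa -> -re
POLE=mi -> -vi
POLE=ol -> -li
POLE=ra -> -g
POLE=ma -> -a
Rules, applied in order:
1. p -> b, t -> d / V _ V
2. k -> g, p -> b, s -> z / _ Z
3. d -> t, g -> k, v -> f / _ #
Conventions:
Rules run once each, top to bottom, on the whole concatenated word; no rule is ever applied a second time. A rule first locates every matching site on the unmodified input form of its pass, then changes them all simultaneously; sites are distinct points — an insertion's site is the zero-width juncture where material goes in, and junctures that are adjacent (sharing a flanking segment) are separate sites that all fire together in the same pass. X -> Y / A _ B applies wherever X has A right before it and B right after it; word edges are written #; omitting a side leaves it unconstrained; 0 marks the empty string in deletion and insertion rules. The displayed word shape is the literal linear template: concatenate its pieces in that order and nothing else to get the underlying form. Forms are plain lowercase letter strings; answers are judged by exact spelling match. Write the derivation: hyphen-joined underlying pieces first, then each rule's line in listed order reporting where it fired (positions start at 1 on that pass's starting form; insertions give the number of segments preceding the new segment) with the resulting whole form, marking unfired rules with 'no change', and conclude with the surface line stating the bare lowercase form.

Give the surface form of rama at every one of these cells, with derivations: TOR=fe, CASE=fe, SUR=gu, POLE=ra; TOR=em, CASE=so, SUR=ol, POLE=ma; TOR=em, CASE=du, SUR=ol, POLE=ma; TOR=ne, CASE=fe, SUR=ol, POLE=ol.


cell TOR=fe, CASE=fe, SUR=gu, POLE=ra:
underlying: rama-g-gi-nu-pa
1. p -> b, t -> d / V _ V: fires at position(s) 10: ramagginuba
2. k -> g, p -> b, s -> z / _ Z: no change
3. d -> t, g -> k, v -> f / _ #: no change
surface: ramagginuba

cell TOR=em, CASE=so, SUR=ol, POLE=ma:
underlying: rama-a-up-dk-tad
1. p -> b, t -> d / V _ V: no change
2. k -> g, p -> b, s -> z / _ Z: fires at position(s) 7: ramaaubdktad
3. d -> t, g -> k, v -> f / _ #: fires at position(s) 12: ramaaubdktat
surface: ramaaubdktat

cell TOR=em, CASE=du, SUR=ol, POLE=ma:
underlying: rama-a-up-f-tad
1. p -> b, t -> d / V _ V: no change
2. k -> g, p -> b, s -> z / _ Z: no change
3. d -> t, g -> k, v -> f / _ #: fires at position(s) 11: ramaaupftat
surface: ramaaupftat

cell TOR=ne, CASE=fe, SUR=ol, POLE=ol:
underlying: rama-li-i-nu-tad
1. p -> b, t -> d / V _ V: fires at position(s) 10: ramaliinudad
2. k -> g, p -> b, s -> z / _ Z: no change
3. d -> t, g -> k, v -> f / _ #: fires at position(s) 12: ramaliinudat
surface: ramaliinudat


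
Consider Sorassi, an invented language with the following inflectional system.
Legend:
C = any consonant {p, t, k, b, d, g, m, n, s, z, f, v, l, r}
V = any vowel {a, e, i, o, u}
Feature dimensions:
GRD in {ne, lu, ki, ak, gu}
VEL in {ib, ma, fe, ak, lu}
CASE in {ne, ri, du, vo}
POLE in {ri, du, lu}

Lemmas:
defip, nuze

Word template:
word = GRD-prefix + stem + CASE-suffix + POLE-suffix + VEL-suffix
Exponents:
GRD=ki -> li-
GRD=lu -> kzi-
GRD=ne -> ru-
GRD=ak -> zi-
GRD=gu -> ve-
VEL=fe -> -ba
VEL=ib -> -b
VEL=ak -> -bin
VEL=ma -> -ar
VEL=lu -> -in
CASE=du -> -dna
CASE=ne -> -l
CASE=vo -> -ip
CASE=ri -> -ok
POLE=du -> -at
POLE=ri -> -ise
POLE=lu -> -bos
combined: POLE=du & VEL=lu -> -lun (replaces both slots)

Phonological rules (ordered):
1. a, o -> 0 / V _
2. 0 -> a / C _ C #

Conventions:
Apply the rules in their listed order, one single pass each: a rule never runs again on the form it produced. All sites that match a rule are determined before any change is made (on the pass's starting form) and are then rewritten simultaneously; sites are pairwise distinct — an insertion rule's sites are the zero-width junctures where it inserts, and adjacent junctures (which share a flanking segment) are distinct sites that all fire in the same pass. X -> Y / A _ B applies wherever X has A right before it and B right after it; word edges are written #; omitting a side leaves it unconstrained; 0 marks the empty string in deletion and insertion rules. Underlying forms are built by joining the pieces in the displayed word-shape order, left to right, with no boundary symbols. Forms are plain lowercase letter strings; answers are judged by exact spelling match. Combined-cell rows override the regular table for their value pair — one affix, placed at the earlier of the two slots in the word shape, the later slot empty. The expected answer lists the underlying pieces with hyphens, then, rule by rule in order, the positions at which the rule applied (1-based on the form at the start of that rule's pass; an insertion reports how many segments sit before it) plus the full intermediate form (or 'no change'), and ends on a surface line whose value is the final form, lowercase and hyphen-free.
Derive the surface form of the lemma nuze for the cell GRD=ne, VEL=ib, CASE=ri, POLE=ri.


underlying: ru-nuze-ok-ise-b
1. a, o -> 0 / V _: fires at position(s) 7: runuzekiseb
2. 0 -> a / C _ C #: no change
surface: runuzekiseb


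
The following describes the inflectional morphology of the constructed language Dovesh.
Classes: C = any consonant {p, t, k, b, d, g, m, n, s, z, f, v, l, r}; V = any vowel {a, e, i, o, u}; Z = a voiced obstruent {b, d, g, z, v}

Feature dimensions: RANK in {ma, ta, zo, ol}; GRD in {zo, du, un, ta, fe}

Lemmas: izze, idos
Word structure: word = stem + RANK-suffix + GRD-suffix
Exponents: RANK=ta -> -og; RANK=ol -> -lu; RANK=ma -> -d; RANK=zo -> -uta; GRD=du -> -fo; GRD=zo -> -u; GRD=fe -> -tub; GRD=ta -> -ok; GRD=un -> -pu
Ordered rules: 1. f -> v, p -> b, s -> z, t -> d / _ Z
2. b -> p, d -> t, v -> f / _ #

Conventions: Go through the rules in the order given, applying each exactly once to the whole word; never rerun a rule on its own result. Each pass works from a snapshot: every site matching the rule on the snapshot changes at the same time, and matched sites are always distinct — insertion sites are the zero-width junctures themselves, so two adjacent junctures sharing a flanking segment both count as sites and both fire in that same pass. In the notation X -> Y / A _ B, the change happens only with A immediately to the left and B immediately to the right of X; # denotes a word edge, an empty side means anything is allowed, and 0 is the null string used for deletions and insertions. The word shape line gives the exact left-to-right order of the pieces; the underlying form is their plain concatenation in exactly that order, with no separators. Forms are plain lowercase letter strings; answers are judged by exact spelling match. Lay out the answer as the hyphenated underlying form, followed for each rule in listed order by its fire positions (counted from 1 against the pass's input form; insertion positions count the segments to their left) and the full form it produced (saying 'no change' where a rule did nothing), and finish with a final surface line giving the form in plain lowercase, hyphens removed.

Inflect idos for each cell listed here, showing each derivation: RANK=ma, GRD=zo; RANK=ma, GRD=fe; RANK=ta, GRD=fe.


cell RANK=ma, GRD=zo:
underlying: idos-d-u
1. f -> v, p -> b, s -> z, t -> d / _ Z: fires at position(s) 4: idozdu
2. b -> p, d -> t, v -> f / _ #: no change
surface: idozdu

cell RANK=ma, GRD=fe:
underlying: idos-d-tub
1. f -> v, p -> b, s -> z, t -> d / _ Z: fires at position(s) 4: idozdtub
2. b -> p, d -> t, v -> f / _ #: fires at position(s) 8: idozdtup
surface: idozdtup

cell RANK=ta, GRD=fe:
underlying: idos-og-tub
1. f -> v, p -> b, s -> z, t -> d / _ Z: no change
2. b -> p, d -> t, v -> f / _ #: fires at position(s) 9: idosogtup
surface: idosogtup
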